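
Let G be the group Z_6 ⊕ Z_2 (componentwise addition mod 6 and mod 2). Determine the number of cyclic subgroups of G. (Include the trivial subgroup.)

8

A cyclic subgroup of order d is generated by each of its φ(d) elements of order d, so the cyclic subgroups of order d number (#elements of order d)/φ(d).
Cyclic subgroups by order — order 1: 1; order 2: 3; order 3: 1; order 6: 3.
Total: 8.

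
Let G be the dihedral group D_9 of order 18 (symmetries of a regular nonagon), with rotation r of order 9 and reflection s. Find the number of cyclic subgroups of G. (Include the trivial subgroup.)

12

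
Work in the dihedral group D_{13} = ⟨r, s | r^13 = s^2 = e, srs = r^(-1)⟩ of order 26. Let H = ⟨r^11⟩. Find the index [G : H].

|⟨r^11⟩| = 13 and |G| = 26.
By Lagrange, [G : H] = |G|/|H| = 26/13 = 2.

2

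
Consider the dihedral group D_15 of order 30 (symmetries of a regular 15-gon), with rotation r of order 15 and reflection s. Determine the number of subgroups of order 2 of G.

15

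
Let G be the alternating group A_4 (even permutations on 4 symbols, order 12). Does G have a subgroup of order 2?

2 | 12. A subgroup of order 2 is {e, (1 2)(3 4)}.

Yes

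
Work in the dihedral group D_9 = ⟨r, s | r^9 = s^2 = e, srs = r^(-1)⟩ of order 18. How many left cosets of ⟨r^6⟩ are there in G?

|⟨r^6⟩| = 3 and |G| = 18.
By Lagrange, [G : H] = |G|/|H| = 18/3 = 6.

6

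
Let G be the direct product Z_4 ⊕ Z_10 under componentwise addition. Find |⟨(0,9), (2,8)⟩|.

20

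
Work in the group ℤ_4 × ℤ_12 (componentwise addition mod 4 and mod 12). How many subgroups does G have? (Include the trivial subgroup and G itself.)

30

|G| = 48, so by Lagrange every subgroup order divides 48. Divisors: 1, 2, 3, 4, 6, 8, 12, 16, 24, 48.
Subgroups by order — order 1: 1; order 2: 3; order 3: 1; order 4: 7; order 6: 3; order 8: 3; order 12: 7; order 16: 1; order 24: 3; order 48: 1.
Total: 1 + 3 + 1 + 7 + 3 + 3 + 7 + 1 + 3 + 1 = 30.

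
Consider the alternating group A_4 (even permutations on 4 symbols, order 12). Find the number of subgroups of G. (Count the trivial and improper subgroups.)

10

|G| = 12, so by Lagrange every subgroup order divides 12. Divisors: 1, 2, 3, 4, 6, 12.
Subgroups by order — order 1: 1; order 2: 3; order 3: 4; order 4: 1; order 6: 0; order 12: 1.
Total: 1 + 3 + 4 + 1 + 0 + 1 = 10.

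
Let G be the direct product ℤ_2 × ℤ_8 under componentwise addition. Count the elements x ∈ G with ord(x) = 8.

8

An element (a,b) has order lcm(ord(a), ord(b)); count pairs with lcm equal to 8.
Enumerating gives 8 such elements.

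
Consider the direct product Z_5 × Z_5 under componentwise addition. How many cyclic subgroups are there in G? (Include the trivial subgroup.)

7

Each element a generates a cyclic subgroup ⟨a⟩; distinct elements may generate the same one (a cyclic group of order d has φ(d) generators).
Cyclic subgroups by order — order 1: 1; order 5: 6.
Total: 7.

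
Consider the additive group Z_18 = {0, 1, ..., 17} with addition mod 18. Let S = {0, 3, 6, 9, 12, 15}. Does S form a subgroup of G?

Yes

|S| = 6 divides |G| = 18, consistent with Lagrange.
S contains the identity, every element's inverse is in S, and S is closed under +: it is a subgroup.
In fact S = ⟨3⟩.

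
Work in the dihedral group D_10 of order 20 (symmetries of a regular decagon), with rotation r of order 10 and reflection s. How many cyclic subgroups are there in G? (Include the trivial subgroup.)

14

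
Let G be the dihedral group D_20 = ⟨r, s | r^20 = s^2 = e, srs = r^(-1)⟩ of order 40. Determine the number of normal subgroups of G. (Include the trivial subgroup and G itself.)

G has 48 subgroups. Checking conjugation-invariance by order — order 1: 1/1 normal; order 2: 1/21 normal; order 4: 1/11 normal; order 5: 1/1 normal; order 8: 0/5 normal; order 10: 1/5 normal; order 20: 3/3 normal; order 40: 1/1 normal.
Total normal subgroups: 9.

9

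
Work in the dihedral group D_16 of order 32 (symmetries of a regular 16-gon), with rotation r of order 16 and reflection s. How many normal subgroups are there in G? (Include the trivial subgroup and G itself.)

G has 36 subgroups. Checking conjugation-invariance by order — order 1: 1/1 normal; order 2: 1/17 normal; order 4: 1/9 normal; order 8: 1/5 normal; order 16: 3/3 normal; order 32: 1/1 normal.
Total normal subgroups: 8.

8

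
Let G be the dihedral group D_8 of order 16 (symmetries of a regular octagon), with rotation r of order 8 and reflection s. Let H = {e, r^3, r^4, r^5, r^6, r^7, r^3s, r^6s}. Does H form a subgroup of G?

r^6 ∈ H but its inverse r^2 ∉ H, so H is not a subgroup.

No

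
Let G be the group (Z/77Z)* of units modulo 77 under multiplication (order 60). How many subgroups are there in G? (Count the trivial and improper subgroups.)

|G| = 60, so by Lagrange every subgroup order divides 60. Divisors: 1, 2, 3, 4, 5, 6, 10, 12, 15, 20, 30, 60.
Subgroups by order — order 1: 1; order 2: 3; order 3: 1; order 4: 1; order 5: 1; order 6: 3; order 10: 3; order 12: 1; order 15: 1; order 20: 1; order 30: 3; order 60: 1.
Total: 1 + 3 + 1 + 1 + 1 + 3 + 3 + 1 + 1 + 1 + 3 + 1 = 20.

20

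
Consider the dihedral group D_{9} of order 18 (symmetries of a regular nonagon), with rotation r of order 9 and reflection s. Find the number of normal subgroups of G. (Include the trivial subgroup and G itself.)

G has 16 subgroups. Checking conjugation-invariance by order — order 1: 1/1 normal; order 2: 0/9 normal; order 3: 1/1 normal; order 6: 0/3 normal; order 9: 1/1 normal; order 18: 1/1 normal.
Total normal subgroups: 4.

4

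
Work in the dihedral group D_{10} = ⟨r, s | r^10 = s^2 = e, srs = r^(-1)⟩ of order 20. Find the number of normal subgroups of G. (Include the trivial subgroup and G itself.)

7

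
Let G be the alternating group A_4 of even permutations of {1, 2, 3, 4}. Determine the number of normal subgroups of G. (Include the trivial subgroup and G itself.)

3

G has 10 subgroups. Checking conjugation-invariance by order — order 1: 1/1 normal; order 2: 0/3 normal; order 3: 0/4 normal; order 4: 1/1 normal; order 12: 1/1 normal.
Total normal subgroups: 3.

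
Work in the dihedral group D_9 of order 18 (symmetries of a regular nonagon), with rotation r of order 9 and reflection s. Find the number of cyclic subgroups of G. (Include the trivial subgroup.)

Each element a generates a cyclic subgroup ⟨a⟩; distinct elements may generate the same one (a cyclic group of order d has φ(d) generators).
Cyclic subgroups by order — order 1: 1; order 2: 9; order 3: 1; order 9: 1.
Total: 12.

12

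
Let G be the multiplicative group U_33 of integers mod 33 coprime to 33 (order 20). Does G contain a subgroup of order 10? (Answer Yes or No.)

10 | 20. A subgroup of order 10 is {1, 4, 7, 10, 13, 16, 19, 25, 28, 31}.

Yes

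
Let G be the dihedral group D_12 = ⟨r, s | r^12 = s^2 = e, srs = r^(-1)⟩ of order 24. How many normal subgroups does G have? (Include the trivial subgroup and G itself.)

G has 34 subgroups. Checking conjugation-invariance by order — order 1: 1/1 normal; order 2: 1/13 normal; order 3: 1/1 normal; order 4: 1/7 normal; order 6: 1/5 normal; order 8: 0/3 normal; order 12: 3/3 normal; order 24: 1/1 normal.
Total normal subgroups: 9.

9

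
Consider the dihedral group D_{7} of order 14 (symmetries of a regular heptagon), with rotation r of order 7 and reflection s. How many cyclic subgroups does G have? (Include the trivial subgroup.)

A cyclic subgroup of order d is generated by each of its φ(d) elements of order d, so the cyclic subgroups of order d number (#elements of order d)/φ(d).
Cyclic subgroups by order — order 1: 1; order 2: 7; order 7: 1.
Total: 9.

9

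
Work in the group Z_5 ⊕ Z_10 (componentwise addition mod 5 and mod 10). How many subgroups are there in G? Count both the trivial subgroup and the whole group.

16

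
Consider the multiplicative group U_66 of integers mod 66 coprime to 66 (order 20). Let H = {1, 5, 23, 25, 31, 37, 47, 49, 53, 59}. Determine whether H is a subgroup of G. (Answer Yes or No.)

|H| = 10 divides |G| = 20, consistent with Lagrange.
H contains the identity, every element's inverse is in H, and H is closed under ·: it is a subgroup.
In fact H = ⟨5⟩.

Yes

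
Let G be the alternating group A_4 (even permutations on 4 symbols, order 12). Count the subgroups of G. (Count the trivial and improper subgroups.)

|G| = 12, so by Lagrange every subgroup order divides 12. Divisors: 1, 2, 3, 4, 6, 12.
Subgroups by order — order 1: 1; order 2: 3; order 3: 4; order 4: 1; order 6: 0; order 12: 1.
Total: 1 + 3 + 4 + 1 + 0 + 1 = 10.

10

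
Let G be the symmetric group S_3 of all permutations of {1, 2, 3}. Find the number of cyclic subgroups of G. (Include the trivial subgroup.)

Group the elements of G by the cyclic subgroup they generate; each cyclic subgroup of order d accounts for φ(d) elements.
Cyclic subgroups by order — order 1: 1; order 2: 3; order 3: 1.
Total: 5.

5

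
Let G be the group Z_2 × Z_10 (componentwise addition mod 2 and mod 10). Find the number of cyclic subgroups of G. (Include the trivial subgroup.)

8

Group the elements of G by the cyclic subgroup they generate; each cyclic subgroup of order d accounts for φ(d) elements.
Cyclic subgroups by order — order 1: 1; order 2: 3; order 5: 1; order 10: 3.
Total: 8.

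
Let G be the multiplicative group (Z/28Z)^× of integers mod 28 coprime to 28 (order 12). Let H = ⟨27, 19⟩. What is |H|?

6

|⟨27⟩| = 2 and |⟨19⟩| = 6, so |H| is a multiple of lcm(2, 6) = 6 and divides |G| = 12.
Closing under the operation: H = {1, 3, 9, 19, 25, 27}, so |H| = 6.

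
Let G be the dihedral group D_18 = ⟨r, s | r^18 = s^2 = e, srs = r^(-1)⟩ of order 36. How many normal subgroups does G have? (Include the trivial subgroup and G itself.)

9

G has 45 subgroups. Checking conjugation-invariance by order — order 1: 1/1 normal; order 2: 1/19 normal; order 3: 1/1 normal; order 4: 0/9 normal; order 6: 1/7 normal; order 9: 1/1 normal; order 12: 0/3 normal; order 18: 3/3 normal; order 36: 1/1 normal.
Total normal subgroups: 9.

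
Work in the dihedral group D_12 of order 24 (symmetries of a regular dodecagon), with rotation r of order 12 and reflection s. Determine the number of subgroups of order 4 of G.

7

|G| = 24 and 4 | 24, so subgroups of order 4 are possible by Lagrange.
The subgroups of order 4 are: {e, r^6, r^4s, r^10s}; {e, r^6, r^5s, r^11s}; {e, r^6, r^2s, r^8s}; {e, r^3, r^6, r^9}; … (7 in all).
So G has 7 subgroups of order 4.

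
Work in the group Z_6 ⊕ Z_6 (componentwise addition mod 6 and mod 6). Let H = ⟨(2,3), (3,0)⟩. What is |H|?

|⟨(2,3)⟩| = 6 and |⟨(3,0)⟩| = 2, so |H| is a multiple of lcm(6, 2) = 6 and divides |G| = 36.
Closing under the operation: H = {(0,0), (0,3), (1,0), (1,3), (2,0), (2,3), (3,0), (3,3), (4,0), (4,3), (5,0), (5,3)}, so |H| = 12.

12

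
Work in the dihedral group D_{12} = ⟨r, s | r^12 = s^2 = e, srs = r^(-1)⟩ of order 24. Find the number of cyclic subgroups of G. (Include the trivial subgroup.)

18

Group the elements of G by the cyclic subgroup they generate; each cyclic subgroup of order d accounts for φ(d) elements.
Cyclic subgroups by order — order 1: 1; order 2: 13; order 3: 1; order 4: 1; order 6: 1; order 12: 1.
Total: 18.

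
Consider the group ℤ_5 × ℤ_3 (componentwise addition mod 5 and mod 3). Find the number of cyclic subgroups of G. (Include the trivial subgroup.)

Each element a generates a cyclic subgroup ⟨a⟩; distinct elements may generate the same one (a cyclic group of order d has φ(d) generators).
Cyclic subgroups by order — order 1: 1; order 3: 1; order 5: 1; order 15: 1.
Total: 4.

4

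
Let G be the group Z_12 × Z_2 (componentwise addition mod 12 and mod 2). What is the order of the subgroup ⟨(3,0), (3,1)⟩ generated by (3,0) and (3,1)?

|⟨(3,0)⟩| = 4 and |⟨(3,1)⟩| = 4, so |H| is a multiple of lcm(4, 4) = 4 and divides |G| = 24.
Closing under the operation: H = {(0,0), (0,1), (3,0), (3,1), (6,0), (6,1), (9,0), (9,1)}, so |H| = 8.

8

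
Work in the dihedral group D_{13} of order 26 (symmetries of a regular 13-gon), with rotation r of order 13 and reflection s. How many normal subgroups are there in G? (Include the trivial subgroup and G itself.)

3

G has 16 subgroups. Checking conjugation-invariance by order — order 1: 1/1 normal; order 2: 0/13 normal; order 13: 1/1 normal; order 26: 1/1 normal.
Total normal subgroups: 3.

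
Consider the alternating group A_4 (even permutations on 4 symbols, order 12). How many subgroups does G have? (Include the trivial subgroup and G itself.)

10

|G| = 12, so by Lagrange every subgroup order divides 12. Divisors: 1, 2, 3, 4, 6, 12.
Subgroups by order — order 1: 1; order 2: 3; order 3: 4; order 4: 1; order 6: 0; order 12: 1.
Total: 1 + 3 + 4 + 1 + 0 + 1 = 10.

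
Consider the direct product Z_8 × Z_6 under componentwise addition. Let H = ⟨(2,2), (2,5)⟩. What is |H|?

|⟨(2,2)⟩| = 12 and |⟨(2,5)⟩| = 12, so |H| is a multiple of lcm(12, 12) = 12 and divides |G| = 48.
Closing under the operation: H = {(0,0), (0,1), (0,2), (0,3), (0,4), (0,5), (2,0), (2,1), (2,2), (2,3), (2,4), (2,5), (4,0), (4,1), (4,2), (4,3), (4,4), (4,5), (6,0), (6,1), (6,2), (6,3), (6,4), (6,5)}, so |H| = 24.

24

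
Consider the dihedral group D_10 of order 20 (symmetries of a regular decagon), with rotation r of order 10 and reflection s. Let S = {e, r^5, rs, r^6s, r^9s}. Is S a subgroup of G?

No

Closure fails: r^5 · r^9s = r^4s ∉ S. So S is not a subgroup.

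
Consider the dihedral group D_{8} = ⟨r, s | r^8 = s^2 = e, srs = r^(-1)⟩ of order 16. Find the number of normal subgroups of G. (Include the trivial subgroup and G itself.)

7

G has 19 subgroups. Checking conjugation-invariance by order — order 1: 1/1 normal; order 2: 1/9 normal; order 4: 1/5 normal; order 8: 3/3 normal; order 16: 1/1 normal.
Total normal subgroups: 7.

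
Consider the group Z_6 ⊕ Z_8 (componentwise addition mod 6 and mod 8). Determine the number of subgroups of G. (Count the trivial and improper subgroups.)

22

|G| = 48, so by Lagrange every subgroup order divides 48. Divisors: 1, 2, 3, 4, 6, 8, 12, 16, 24, 48.
Subgroups by order — order 1: 1; order 2: 3; order 3: 1; order 4: 3; order 6: 3; order 8: 3; order 12: 3; order 16: 1; order 24: 3; order 48: 1.
Total: 1 + 3 + 1 + 3 + 3 + 3 + 3 + 1 + 3 + 1 = 22.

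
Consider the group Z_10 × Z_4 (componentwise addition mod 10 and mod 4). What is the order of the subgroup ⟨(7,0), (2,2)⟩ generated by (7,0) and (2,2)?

|⟨(7,0)⟩| = 10 and |⟨(2,2)⟩| = 10, so |H| is a multiple of lcm(10, 10) = 10 and divides |G| = 40.
Closing under the operation: H = {(0,0), (0,2), (1,0), (1,2), (2,0), (2,2), (3,0), (3,2), (4,0), (4,2), (5,0), (5,2), (6,0), (6,2), (7,0), (7,2), (8,0), (8,2), (9,0), (9,2)}, so |H| = 20.

20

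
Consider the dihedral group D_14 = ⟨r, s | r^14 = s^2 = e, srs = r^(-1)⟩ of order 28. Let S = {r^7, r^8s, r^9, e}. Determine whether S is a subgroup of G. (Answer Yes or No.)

r^9 ∈ S but its inverse r^5 ∉ S, so S is not a subgroup.

No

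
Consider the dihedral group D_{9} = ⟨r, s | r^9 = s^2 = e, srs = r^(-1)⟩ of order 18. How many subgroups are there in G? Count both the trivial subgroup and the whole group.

16

|G| = 18, so by Lagrange every subgroup order divides 18. Divisors: 1, 2, 3, 6, 9, 18.
Subgroups by order — order 1: 1; order 2: 9; order 3: 1; order 6: 3; order 9: 1; order 18: 1.
Total: 1 + 9 + 1 + 3 + 1 + 1 = 16.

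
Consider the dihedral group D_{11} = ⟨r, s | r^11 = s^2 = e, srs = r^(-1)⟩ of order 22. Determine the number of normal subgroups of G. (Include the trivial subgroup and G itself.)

3

G has 14 subgroups. Checking conjugation-invariance by order — order 1: 1/1 normal; order 2: 0/11 normal; order 11: 1/1 normal; order 22: 1/1 normal.
Total normal subgroups: 3.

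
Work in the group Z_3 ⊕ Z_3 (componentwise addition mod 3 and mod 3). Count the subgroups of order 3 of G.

|G| = 9 and 3 | 9, so subgroups of order 3 are possible by Lagrange.
The subgroups of order 3 are: {(0,0), (0,1), (0,2)}; {(0,0), (1,0), (2,0)}; {(0,0), (1,1), (2,2)}; {(0,0), (1,2), (2,1)}.
So G has 4 subgroups of order 3.

4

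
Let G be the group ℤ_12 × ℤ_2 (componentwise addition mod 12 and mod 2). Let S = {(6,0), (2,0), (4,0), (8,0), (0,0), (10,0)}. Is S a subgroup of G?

|S| = 6 divides |G| = 24, consistent with Lagrange.
S contains the identity, every element's inverse is in S, and S is closed under +: it is a subgroup.
In fact S = ⟨(10,0)⟩.

Yes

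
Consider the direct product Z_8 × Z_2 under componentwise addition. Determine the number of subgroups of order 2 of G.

|G| = 16 and 2 | 16, so subgroups of order 2 are possible by Lagrange.
The subgroups of order 2 are: {(0,0), (0,1)}; {(0,0), (4,0)}; {(0,0), (4,1)}.
So G has 3 subgroups of order 2.

3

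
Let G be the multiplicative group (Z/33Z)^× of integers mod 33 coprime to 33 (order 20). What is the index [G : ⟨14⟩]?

|⟨14⟩| = 10 and |G| = 20.
By Lagrange, [G : H] = |G|/|H| = 20/10 = 2.

2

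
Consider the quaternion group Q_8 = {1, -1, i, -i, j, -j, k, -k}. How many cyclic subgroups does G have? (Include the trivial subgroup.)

5

A cyclic subgroup of order d is generated by each of its φ(d) elements of order d, so the cyclic subgroups of order d number (#elements of order d)/φ(d).
Cyclic subgroups by order — order 1: 1; order 2: 1; order 4: 3.
Total: 5.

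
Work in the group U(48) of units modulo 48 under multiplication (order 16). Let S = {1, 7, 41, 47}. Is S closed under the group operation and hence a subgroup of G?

|S| = 4 divides |G| = 16, consistent with Lagrange.
S contains the identity, every element's inverse is in S, and S is closed under ·: it is a subgroup.

Yes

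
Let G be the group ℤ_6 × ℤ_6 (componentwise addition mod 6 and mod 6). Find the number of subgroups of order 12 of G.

4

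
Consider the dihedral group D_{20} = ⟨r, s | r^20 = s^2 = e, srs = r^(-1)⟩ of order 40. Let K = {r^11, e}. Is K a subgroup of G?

No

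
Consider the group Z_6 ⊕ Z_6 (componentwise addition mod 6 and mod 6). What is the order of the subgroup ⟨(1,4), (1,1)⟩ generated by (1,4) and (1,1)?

12

|⟨(1,4)⟩| = 6 and |⟨(1,1)⟩| = 6, so |H| is a multiple of lcm(6, 6) = 6 and divides |G| = 36.
Closing under the operation: H = {(0,0), (0,3), (1,1), (1,4), (2,2), (2,5), (3,0), (3,3), (4,1), (4,4), (5,2), (5,5)}, so |H| = 12.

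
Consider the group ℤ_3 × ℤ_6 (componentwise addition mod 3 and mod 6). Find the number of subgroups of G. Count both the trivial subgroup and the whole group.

|G| = 18, so by Lagrange every subgroup order divides 18. Divisors: 1, 2, 3, 6, 9, 18.
Subgroups by order — order 1: 1; order 2: 1; order 3: 4; order 6: 4; order 9: 1; order 18: 1.
Total: 1 + 1 + 4 + 4 + 1 + 1 = 12.

12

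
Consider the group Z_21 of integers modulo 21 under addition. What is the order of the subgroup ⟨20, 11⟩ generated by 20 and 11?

21

|⟨20⟩| = 21 and |⟨11⟩| = 21, so |H| is a multiple of lcm(21, 21) = 21 and divides |G| = 21.
Closing {20, 11} under the group operation gives all of G, so |H| = 21.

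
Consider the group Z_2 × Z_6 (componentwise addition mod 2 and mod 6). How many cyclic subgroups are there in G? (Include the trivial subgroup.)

8

Group the elements of G by the cyclic subgroup they generate; each cyclic subgroup of order d accounts for φ(d) elements.
Cyclic subgroups by order — order 1: 1; order 2: 3; order 3: 1; order 6: 3.
Total: 8.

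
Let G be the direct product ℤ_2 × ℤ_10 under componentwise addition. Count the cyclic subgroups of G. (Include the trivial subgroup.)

Each element a generates a cyclic subgroup ⟨a⟩; distinct elements may generate the same one (a cyclic group of order d has φ(d) generators).
Cyclic subgroups by order — order 1: 1; order 2: 3; order 5: 1; order 10: 3.
Total: 8.

8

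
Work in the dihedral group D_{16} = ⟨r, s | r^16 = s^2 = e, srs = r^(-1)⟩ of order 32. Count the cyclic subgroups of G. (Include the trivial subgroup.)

21

A cyclic subgroup of order d is generated by each of its φ(d) elements of order d, so the cyclic subgroups of order d number (#elements of order d)/φ(d).
Cyclic subgroups by order — order 1: 1; order 2: 17; order 4: 1; order 8: 1; order 16: 1.
Total: 21.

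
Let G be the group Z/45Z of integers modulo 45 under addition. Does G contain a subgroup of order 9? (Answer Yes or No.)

Yes

9 | 45. A subgroup of order 9 is {0, 5, 10, 15, 20, 25, 30, 35, 40}.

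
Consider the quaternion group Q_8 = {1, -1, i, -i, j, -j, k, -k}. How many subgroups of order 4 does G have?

3

|G| = 8 and 4 | 8, so subgroups of order 4 are possible by Lagrange.
The subgroups of order 4 are: {1, -1, i, -i}; {1, -1, j, -j}; {1, -1, k, -k}.
So G has 3 subgroups of order 4.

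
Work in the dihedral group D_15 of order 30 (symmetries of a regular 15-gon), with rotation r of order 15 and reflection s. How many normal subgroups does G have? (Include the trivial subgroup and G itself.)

5

G has 28 subgroups. Checking conjugation-invariance by order — order 1: 1/1 normal; order 2: 0/15 normal; order 3: 1/1 normal; order 5: 1/1 normal; order 6: 0/5 normal; order 10: 0/3 normal; order 15: 1/1 normal; order 30: 1/1 normal.
Total normal subgroups: 5.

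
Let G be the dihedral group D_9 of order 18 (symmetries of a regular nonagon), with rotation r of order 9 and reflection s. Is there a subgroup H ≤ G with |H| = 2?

Yes

2 | 18. A subgroup of order 2 is {e, r^2s}.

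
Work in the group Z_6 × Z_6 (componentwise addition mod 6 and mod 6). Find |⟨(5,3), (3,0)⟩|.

|⟨(5,3)⟩| = 6 and |⟨(3,0)⟩| = 2, so |H| is a multiple of lcm(6, 2) = 6 and divides |G| = 36.
Closing under the operation: H = {(0,0), (0,3), (1,0), (1,3), (2,0), (2,3), (3,0), (3,3), (4,0), (4,3), (5,0), (5,3)}, so |H| = 12.

12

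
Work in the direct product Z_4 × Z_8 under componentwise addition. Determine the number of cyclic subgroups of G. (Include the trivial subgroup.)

14

A cyclic subgroup of order d is generated by each of its φ(d) elements of order d, so the cyclic subgroups of order d number (#elements of order d)/φ(d).
Cyclic subgroups by order — order 1: 1; order 2: 3; order 4: 6; order 8: 4.
Total: 14.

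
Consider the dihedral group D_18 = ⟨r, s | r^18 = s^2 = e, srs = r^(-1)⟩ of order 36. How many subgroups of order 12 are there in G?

3

|G| = 36 and 12 | 36, so subgroups of order 12 are possible by Lagrange.
The subgroups of order 12 are: {e, r^3, r^6, r^9, r^12, r^15, rs, r^4s, r^7s, r^10s, r^13s, r^16s}; {e, r^3, r^6, r^9, r^12, r^15, r^2s, r^5s, r^8s, r^11s, r^14s, r^17s}; {e, r^3, r^6, r^9, r^12, r^15, s, r^3s, r^6s, r^9s, r^12s, r^15s}.
So G has 3 subgroups of order 12.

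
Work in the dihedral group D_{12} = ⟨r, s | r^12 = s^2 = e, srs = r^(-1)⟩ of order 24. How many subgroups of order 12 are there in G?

3

|G| = 24 and 12 | 24, so subgroups of order 12 are possible by Lagrange.
The subgroups of order 12 are: {e, r, r^2, r^3, r^4, r^5, r^6, r^7, r^8, r^9, r^10, r^11}; {e, r^2, r^4, r^6, r^8, r^10, s, r^2s, r^4s, r^6s, r^8s, r^10s}; {e, r^2, r^4, r^6, r^8, r^10, rs, r^3s, r^5s, r^7s, r^9s, r^11s}.
So G has 3 subgroups of order 12.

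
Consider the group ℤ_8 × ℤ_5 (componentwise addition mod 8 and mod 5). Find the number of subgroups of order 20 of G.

1

|G| = 40 and 20 | 40, so subgroups of order 20 are possible by Lagrange.
The subgroups of order 20 are: {(0,0), (0,1), (0,2), (0,3), (0,4), (2,0), (2,1), (2,2), (2,3), (2,4), (4,0), (4,1), (4,2), (4,3), (4,4), (6,0), (6,1), (6,2), (6,3), (6,4)}.
So G has 1 subgroup of order 20.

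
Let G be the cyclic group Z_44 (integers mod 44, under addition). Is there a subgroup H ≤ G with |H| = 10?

10 does not divide |G| = 44, so by Lagrange no subgroup of order 10 exists.

No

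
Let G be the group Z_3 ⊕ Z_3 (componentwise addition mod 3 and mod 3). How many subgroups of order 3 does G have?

|G| = 9 and 3 | 9, so subgroups of order 3 are possible by Lagrange.
The subgroups of order 3 are: {(0,0), (0,1), (0,2)}; {(0,0), (1,0), (2,0)}; {(0,0), (1,1), (2,2)}; {(0,0), (1,2), (2,1)}.
So G has 4 subgroups of order 3.

4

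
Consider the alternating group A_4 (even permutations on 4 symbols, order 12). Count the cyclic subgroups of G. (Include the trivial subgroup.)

Each element a generates a cyclic subgroup ⟨a⟩; distinct elements may generate the same one (a cyclic group of order d has φ(d) generators).
Cyclic subgroups by order — order 1: 1; order 2: 3; order 3: 4.
Total: 8.

8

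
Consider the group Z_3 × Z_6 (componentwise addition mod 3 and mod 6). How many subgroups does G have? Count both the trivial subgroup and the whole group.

|G| = 18, so by Lagrange every subgroup order divides 18. Divisors: 1, 2, 3, 6, 9, 18.
Subgroups by order — order 1: 1; order 2: 1; order 3: 4; order 6: 4; order 9: 1; order 18: 1.
Total: 1 + 1 + 4 + 4 + 1 + 1 = 12.

12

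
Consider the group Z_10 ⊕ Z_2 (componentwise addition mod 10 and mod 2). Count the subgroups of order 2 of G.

|G| = 20 and 2 | 20, so subgroups of order 2 are possible by Lagrange.
The subgroups of order 2 are: {(0,0), (0,1)}; {(0,0), (5,0)}; {(0,0), (5,1)}.
So G has 3 subgroups of order 2.

3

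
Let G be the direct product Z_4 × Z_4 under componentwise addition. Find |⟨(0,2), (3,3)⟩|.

|⟨(0,2)⟩| = 2 and |⟨(3,3)⟩| = 4, so |H| is a multiple of lcm(2, 4) = 4 and divides |G| = 16.
Closing under the operation: H = {(0,0), (0,2), (1,1), (1,3), (2,0), (2,2), (3,1), (3,3)}, so |H| = 8.

8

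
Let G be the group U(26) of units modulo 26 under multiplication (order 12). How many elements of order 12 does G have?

4

The elements of order 12 are: 7, 11, 15, 19.
That's 4.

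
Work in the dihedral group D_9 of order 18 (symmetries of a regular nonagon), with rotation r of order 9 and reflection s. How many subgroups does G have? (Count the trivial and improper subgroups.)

16

|G| = 18, so by Lagrange every subgroup order divides 18. Divisors: 1, 2, 3, 6, 9, 18.
Subgroups by order — order 1: 1; order 2: 9; order 3: 1; order 6: 3; order 9: 1; order 18: 1.
Total: 1 + 9 + 1 + 3 + 1 + 1 = 16.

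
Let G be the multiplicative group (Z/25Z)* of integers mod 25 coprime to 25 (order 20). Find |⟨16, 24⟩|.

|⟨16⟩| = 5 and |⟨24⟩| = 2, so |H| is a multiple of lcm(5, 2) = 10 and divides |G| = 20.
Closing under the operation: H = {1, 4, 6, 9, 11, 14, 16, 19, 21, 24}, so |H| = 10.

10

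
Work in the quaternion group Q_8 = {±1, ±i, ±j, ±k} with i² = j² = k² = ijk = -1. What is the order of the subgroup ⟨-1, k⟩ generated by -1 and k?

4

|⟨-1⟩| = 2 and |⟨k⟩| = 4, so |H| is a multiple of lcm(2, 4) = 4 and divides |G| = 8.
Closing under the operation: H = {1, -1, k, -k}, so |H| = 4.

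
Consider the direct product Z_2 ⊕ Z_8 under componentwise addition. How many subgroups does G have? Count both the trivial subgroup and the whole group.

|G| = 16, so by Lagrange every subgroup order divides 16. Divisors: 1, 2, 4, 8, 16.
Subgroups by order — order 1: 1; order 2: 3; order 4: 3; order 8: 3; order 16: 1.
Total: 1 + 3 + 3 + 3 + 1 = 11.

11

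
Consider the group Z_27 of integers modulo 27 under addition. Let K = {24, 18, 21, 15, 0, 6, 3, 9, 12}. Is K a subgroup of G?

|K| = 9 divides |G| = 27, consistent with Lagrange.
K contains the identity, every element's inverse is in K, and K is closed under +: it is a subgroup.
In fact K = ⟨3⟩.

Yes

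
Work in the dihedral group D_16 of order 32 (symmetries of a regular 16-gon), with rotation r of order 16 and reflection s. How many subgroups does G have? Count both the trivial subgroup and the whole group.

|G| = 32, so by Lagrange every subgroup order divides 32. Divisors: 1, 2, 4, 8, 16, 32.
Subgroups by order — order 1: 1; order 2: 17; order 4: 9; order 8: 5; order 16: 3; order 32: 1.
Total: 1 + 17 + 9 + 5 + 3 + 1 = 36.

36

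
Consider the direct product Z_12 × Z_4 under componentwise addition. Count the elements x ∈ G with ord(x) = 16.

0

An element (a,b) has order lcm(ord(a), ord(b)); count pairs with lcm equal to 16.
Enumerating gives 0 such elements.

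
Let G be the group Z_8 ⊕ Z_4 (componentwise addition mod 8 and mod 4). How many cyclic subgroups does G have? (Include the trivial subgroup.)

14

Each element a generates a cyclic subgroup ⟨a⟩; distinct elements may generate the same one (a cyclic group of order d has φ(d) generators).
Cyclic subgroups by order — order 1: 1; order 2: 3; order 4: 6; order 8: 4.
Total: 14.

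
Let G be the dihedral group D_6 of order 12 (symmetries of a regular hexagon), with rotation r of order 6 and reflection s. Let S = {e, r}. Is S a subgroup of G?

r ∈ S but its inverse r^5 ∉ S, so S is not a subgroup.

No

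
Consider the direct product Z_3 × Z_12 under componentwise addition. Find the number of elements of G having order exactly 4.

2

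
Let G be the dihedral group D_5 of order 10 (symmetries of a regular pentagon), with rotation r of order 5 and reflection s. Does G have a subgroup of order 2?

Yes

2 | 10. A subgroup of order 2 is {e, r^2s}.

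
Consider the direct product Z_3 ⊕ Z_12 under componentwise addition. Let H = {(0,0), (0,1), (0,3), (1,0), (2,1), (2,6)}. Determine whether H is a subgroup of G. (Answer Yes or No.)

(0,1) ∈ H but its inverse (0,11) ∉ H, so H is not a subgroup.

No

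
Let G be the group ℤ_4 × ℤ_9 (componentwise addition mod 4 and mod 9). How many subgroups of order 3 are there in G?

1

|G| = 36 and 3 | 36, so subgroups of order 3 are possible by Lagrange.
The subgroups of order 3 are: {(0,0), (0,3), (0,6)}.
So G has 1 subgroup of order 3.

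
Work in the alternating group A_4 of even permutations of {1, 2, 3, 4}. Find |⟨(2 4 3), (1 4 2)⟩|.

12

|⟨(2 4 3)⟩| = 3 and |⟨(1 4 2)⟩| = 3, so |H| is a multiple of lcm(3, 3) = 3 and divides |G| = 12.
Closing {(2 4 3), (1 4 2)} under the group operation gives all of G, so |H| = 12.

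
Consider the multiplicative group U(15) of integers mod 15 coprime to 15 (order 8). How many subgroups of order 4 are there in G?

3

|G| = 8 and 4 | 8, so subgroups of order 4 are possible by Lagrange.
The subgroups of order 4 are: {1, 4, 11, 14}; {1, 4, 7, 13}; {1, 2, 4, 8}.
So G has 3 subgroups of order 4.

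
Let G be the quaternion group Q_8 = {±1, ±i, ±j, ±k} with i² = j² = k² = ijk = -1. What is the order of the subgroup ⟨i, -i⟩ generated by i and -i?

|⟨i⟩| = 4 and |⟨-i⟩| = 4, so |H| is a multiple of lcm(4, 4) = 4 and divides |G| = 8.
Closing under the operation: H = {1, -1, i, -i}, so |H| = 4.

4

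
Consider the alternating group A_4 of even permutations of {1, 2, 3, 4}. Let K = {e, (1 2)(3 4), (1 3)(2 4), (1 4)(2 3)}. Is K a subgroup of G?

|K| = 4 divides |G| = 12, consistent with Lagrange.
K contains the identity, every element's inverse is in K, and K is closed under ∘: it is a subgroup.

Yes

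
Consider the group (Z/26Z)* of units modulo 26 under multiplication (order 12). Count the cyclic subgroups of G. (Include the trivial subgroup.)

6

Each element a generates a cyclic subgroup ⟨a⟩; distinct elements may generate the same one (a cyclic group of order d has φ(d) generators).
Cyclic subgroups by order — order 1: 1; order 2: 1; order 3: 1; order 4: 1; order 6: 1; order 12: 1.
Total: 6.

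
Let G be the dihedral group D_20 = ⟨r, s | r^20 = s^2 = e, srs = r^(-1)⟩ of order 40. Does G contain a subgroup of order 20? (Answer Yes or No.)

Yes

20 | 40. A subgroup of order 20 is {e, r, r^2, r^3, r^4, r^5, r^6, r^7, r^8, r^9, r^10, r^11, r^12, r^13, r^14, r^15, r^16, r^17, r^18, r^19}.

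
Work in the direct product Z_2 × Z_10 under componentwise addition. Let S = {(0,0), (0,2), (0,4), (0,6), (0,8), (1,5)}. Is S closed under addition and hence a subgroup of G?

No

|S| = 6 does not divide |G| = 20, so by Lagrange S is not a subgroup.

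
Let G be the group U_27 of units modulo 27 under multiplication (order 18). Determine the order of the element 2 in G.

18

Compute successive powers of 2 mod 27: 2, 4, 8, 16, 5, 10, 20, 13, …; 2^18 ≡ 1 (mod 27).
So |⟨2⟩| = 18.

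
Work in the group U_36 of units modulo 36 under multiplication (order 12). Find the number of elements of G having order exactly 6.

6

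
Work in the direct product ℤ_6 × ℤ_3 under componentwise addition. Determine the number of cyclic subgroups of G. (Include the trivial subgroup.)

10

Group the elements of G by the cyclic subgroup they generate; each cyclic subgroup of order d accounts for φ(d) elements.
Cyclic subgroups by order — order 1: 1; order 2: 1; order 3: 4; order 6: 4.
Total: 10.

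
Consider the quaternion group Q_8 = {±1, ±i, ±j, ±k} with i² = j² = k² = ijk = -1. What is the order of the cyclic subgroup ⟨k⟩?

4

Computing powers of k: the smallest k with (k)^k = e is k = 4.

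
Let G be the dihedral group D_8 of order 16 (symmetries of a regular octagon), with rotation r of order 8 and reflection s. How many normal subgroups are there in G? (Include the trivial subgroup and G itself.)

G has 19 subgroups. Checking conjugation-invariance by order — order 1: 1/1 normal; order 2: 1/9 normal; order 4: 1/5 normal; order 8: 3/3 normal; order 16: 1/1 normal.
Total normal subgroups: 7.

7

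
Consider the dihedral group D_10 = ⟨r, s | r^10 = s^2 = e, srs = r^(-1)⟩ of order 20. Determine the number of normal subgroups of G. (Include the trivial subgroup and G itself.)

7

G has 22 subgroups. Checking conjugation-invariance by order — order 1: 1/1 normal; order 2: 1/11 normal; order 4: 0/5 normal; order 5: 1/1 normal; order 10: 3/3 normal; order 20: 1/1 normal.
Total normal subgroups: 7.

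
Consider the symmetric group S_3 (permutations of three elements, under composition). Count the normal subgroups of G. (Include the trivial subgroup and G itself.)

3

G has 6 subgroups. Checking conjugation-invariance by order — order 1: 1/1 normal; order 2: 0/3 normal; order 3: 1/1 normal; order 6: 1/1 normal.
Total normal subgroups: 3.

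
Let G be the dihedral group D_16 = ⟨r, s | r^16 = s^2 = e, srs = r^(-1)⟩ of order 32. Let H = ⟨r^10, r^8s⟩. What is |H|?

16

|⟨r^10⟩| = 8 and |⟨r^8s⟩| = 2, so |H| is a multiple of lcm(8, 2) = 8 and divides |G| = 32.
Closing under the operation: H = {e, r^2, r^4, r^6, r^8, r^10, r^12, r^14, s, r^2s, r^4s, r^6s, r^8s, r^10s, r^12s, r^14s}, so |H| = 16.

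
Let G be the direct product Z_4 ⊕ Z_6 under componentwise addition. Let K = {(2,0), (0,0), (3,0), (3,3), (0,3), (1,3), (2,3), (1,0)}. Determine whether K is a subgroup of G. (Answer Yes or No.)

Yes

|K| = 8 divides |G| = 24, consistent with Lagrange.
K contains the identity, every element's inverse is in K, and K is closed under +: it is a subgroup.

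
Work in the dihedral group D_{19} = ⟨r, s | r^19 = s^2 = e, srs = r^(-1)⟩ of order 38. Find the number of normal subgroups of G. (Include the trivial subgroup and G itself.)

3

G has 22 subgroups. Checking conjugation-invariance by order — order 1: 1/1 normal; order 2: 0/19 normal; order 19: 1/1 normal; order 38: 1/1 normal.
Total normal subgroups: 3.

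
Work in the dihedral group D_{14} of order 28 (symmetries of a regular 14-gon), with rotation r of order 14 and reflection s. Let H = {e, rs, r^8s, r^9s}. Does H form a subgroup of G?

Closure fails: rs · r^9s = r^6 ∉ H. So H is not a subgroup.

No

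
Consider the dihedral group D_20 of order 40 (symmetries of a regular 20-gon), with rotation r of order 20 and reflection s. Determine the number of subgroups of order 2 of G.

21

|G| = 40 and 2 | 40, so subgroups of order 2 are possible by Lagrange.
The subgroups of order 2 are: {e, r^10}; {e, r^10s}; {e, r^11s}; {e, r^12s}; … (21 in all).
So G has 21 subgroups of order 2.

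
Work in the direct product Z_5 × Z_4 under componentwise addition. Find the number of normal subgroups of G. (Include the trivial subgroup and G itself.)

6

G is abelian, so every subgroup is normal.
G has 6 subgroups in total, hence 6 normal subgroups.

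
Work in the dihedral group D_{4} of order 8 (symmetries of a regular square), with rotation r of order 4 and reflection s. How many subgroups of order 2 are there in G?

|G| = 8 and 2 | 8, so subgroups of order 2 are possible by Lagrange.
The subgroups of order 2 are: {e, r^2}; {e, r^2s}; {e, r^3s}; {e, rs}; … (5 in all).
So G has 5 subgroups of order 2.

5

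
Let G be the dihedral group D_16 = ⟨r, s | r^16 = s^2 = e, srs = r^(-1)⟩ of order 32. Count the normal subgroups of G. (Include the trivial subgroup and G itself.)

8

G has 36 subgroups. Checking conjugation-invariance by order — order 1: 1/1 normal; order 2: 1/17 normal; order 4: 1/9 normal; order 8: 1/5 normal; order 16: 3/3 normal; order 32: 1/1 normal.
Total normal subgroups: 8.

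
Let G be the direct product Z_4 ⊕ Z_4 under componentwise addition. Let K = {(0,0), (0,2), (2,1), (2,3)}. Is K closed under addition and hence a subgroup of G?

Yes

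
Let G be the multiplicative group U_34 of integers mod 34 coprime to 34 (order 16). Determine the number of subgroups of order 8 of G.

1

|G| = 16 and 8 | 16, so subgroups of order 8 are possible by Lagrange.
The subgroups of order 8 are: {1, 9, 13, 15, 19, 21, 25, 33}.
So G has 1 subgroup of order 8.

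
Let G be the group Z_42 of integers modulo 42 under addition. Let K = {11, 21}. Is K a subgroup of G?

The identity 0 ∉ K, so K is not a subgroup.

No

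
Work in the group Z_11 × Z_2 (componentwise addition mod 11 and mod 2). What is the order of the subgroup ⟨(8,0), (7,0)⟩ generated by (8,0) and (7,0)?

11

|⟨(8,0)⟩| = 11 and |⟨(7,0)⟩| = 11, so |H| is a multiple of lcm(11, 11) = 11 and divides |G| = 22.
Closing under the operation: H = {(0,0), (1,0), (2,0), (3,0), (4,0), (5,0), (6,0), (7,0), (8,0), (9,0), (10,0)}, so |H| = 11.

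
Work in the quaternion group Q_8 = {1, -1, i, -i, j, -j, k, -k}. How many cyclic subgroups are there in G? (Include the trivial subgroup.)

A cyclic subgroup of order d is generated by each of its φ(d) elements of order d, so the cyclic subgroups of order d number (#elements of order d)/φ(d).
Cyclic subgroups by order — order 1: 1; order 2: 1; order 4: 3.
Total: 5.

5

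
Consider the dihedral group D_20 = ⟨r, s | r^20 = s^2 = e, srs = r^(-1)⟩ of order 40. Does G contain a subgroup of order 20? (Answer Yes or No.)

Yes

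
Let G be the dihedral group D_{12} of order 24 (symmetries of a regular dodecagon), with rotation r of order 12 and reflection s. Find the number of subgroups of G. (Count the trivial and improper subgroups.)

|G| = 24, so by Lagrange every subgroup order divides 24. Divisors: 1, 2, 3, 4, 6, 8, 12, 24.
Subgroups by order — order 1: 1; order 2: 13; order 3: 1; order 4: 7; order 6: 5; order 8: 3; order 12: 3; order 24: 1.
Total: 1 + 13 + 1 + 7 + 5 + 3 + 3 + 1 = 34.

34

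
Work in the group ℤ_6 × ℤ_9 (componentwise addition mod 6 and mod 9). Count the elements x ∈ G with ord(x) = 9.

An element (a,b) has order lcm(ord(a), ord(b)); count pairs with lcm equal to 9.
Enumerating gives 18 such elements.

18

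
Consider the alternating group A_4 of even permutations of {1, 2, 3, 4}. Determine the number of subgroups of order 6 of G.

0

|G| = 12 and 6 | 12, so subgroups of order 6 are possible by Lagrange.
Checking all subgroups of G, none has order 6.
So G has 0 subgroups of order 6.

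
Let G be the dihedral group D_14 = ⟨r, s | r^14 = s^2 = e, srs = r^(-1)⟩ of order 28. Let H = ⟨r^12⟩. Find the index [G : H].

|⟨r^12⟩| = 7 and |G| = 28.
By Lagrange, [G : H] = |G|/|H| = 28/7 = 4.

4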